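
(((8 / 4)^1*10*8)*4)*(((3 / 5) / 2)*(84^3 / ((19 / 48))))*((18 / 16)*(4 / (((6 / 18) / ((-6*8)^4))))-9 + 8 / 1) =391452468617871360 / 19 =20602761506203755.79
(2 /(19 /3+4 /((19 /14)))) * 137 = 15618 /529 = 29.52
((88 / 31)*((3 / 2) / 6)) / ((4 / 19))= 209 / 62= 3.37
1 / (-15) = -1 / 15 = -0.07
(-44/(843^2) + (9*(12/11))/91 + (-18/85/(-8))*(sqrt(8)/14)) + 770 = 770.11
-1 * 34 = -34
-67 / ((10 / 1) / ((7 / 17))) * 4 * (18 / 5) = -16884 / 425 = -39.73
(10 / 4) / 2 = 5 / 4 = 1.25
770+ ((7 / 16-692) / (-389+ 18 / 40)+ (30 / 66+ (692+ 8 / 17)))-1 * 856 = 3538224355 / 5812708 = 608.70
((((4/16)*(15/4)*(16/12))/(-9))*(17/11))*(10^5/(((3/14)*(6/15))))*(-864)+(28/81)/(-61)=11759579999692/54351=216363636.36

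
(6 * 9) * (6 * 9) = 2916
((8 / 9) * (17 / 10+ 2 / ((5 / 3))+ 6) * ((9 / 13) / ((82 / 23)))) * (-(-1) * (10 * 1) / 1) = 8188 / 533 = 15.36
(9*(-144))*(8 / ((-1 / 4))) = 41472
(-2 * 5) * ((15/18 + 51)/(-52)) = 1555/156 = 9.97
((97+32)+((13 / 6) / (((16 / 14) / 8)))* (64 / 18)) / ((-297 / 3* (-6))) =449 / 1458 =0.31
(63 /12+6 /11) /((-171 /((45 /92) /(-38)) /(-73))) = -93075 /2922656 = -0.03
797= 797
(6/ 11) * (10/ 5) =12/ 11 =1.09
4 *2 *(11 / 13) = 88 / 13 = 6.77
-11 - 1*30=-41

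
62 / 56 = 31 / 28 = 1.11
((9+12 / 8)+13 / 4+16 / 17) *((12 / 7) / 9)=333 / 119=2.80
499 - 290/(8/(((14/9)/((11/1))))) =97787/198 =493.87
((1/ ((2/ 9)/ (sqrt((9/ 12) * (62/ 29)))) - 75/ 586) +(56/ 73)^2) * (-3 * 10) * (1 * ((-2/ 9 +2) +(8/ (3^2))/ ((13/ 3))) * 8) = -480 * sqrt(5394)/ 13 - 1026525760/ 4684191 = -2930.92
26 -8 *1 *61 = -462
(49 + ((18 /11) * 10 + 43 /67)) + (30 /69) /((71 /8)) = 79497878 /1203521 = 66.05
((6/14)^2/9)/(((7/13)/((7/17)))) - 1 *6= -5.98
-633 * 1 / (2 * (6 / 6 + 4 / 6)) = -189.90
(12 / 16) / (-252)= -1 / 336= -0.00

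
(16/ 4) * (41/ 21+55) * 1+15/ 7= 4829/ 21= 229.95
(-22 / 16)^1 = -11 / 8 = -1.38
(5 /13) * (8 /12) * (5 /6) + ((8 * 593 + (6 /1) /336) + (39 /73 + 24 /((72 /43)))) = 2276258069 /478296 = 4759.10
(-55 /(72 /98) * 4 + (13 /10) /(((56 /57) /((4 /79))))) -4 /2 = -29999111 /99540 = -301.38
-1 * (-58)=58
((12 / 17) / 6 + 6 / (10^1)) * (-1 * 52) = -3172 / 85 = -37.32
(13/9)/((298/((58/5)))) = 377/6705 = 0.06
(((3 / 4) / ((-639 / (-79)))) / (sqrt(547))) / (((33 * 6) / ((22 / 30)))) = 0.00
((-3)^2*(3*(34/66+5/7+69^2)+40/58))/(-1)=-287133435/2233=-128586.40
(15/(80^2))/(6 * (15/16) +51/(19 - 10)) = 0.00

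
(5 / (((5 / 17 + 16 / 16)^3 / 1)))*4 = 9.23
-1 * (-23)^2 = -529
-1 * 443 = -443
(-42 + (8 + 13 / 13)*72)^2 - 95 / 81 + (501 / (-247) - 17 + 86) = 7348607089 / 20007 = 367301.80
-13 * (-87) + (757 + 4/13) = 24548/13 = 1888.31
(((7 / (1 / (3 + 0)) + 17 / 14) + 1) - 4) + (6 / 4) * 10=479 / 14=34.21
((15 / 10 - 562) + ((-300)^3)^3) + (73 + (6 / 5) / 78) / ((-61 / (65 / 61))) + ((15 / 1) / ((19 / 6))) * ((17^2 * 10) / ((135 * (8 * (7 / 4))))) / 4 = -29222936757000000000831367811 / 1484679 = -19683000000000000000559.96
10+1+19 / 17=206 / 17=12.12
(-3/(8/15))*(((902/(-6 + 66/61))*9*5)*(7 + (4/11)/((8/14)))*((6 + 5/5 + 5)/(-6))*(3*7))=-29779407/2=-14889703.50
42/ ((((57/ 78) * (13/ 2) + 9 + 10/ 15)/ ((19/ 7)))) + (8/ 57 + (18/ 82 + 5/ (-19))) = 3236114/ 404301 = 8.00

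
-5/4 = -1.25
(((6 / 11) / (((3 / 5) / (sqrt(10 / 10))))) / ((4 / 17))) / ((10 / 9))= 153 / 44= 3.48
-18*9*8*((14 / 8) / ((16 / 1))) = -567 / 4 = -141.75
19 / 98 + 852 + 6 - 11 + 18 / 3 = 83613 / 98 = 853.19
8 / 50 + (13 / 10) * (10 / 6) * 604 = 98162 / 75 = 1308.83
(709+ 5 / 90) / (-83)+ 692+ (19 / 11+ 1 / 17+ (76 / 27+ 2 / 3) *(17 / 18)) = 5193733615 / 7543206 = 688.53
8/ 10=4/ 5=0.80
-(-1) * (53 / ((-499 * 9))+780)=3502927 / 4491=779.99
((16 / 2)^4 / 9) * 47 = 192512 / 9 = 21390.22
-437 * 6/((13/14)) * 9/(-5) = 330372/65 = 5082.65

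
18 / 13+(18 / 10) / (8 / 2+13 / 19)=10233 / 5785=1.77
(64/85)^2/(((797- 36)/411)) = 1683456/5498225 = 0.31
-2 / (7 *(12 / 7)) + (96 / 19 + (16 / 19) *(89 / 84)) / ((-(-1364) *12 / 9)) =-88927 / 544236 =-0.16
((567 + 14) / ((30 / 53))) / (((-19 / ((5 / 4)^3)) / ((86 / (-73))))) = 33102475 / 266304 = 124.30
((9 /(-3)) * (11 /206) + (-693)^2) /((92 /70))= 3462594135 /9476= 365406.73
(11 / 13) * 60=50.77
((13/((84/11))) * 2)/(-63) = -143/2646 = -0.05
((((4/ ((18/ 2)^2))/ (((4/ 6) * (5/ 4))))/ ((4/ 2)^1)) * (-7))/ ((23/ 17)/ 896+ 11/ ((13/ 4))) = -5544448/ 90518445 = -0.06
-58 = -58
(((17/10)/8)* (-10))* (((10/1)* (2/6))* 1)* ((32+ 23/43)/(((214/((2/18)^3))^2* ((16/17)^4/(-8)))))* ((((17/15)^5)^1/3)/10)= 0.00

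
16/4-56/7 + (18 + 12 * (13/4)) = 53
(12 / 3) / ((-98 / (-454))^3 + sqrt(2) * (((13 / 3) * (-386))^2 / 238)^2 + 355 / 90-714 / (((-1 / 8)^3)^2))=0.00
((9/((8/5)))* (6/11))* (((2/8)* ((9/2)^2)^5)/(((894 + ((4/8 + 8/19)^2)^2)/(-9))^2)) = 647549078057838827827335/2450278275716381215424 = 264.28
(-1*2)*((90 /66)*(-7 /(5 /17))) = 64.91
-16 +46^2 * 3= 6332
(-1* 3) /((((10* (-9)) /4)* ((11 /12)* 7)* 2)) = 4 /385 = 0.01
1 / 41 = 0.02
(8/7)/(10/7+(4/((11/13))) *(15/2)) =11/355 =0.03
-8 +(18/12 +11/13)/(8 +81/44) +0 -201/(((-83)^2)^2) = -2073455175919/267142888909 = -7.76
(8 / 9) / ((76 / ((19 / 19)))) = 0.01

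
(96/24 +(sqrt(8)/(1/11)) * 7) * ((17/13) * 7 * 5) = 2380/13 +91630 * sqrt(2)/13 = 10151.11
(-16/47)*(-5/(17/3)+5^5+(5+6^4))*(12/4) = -3610896/799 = -4519.27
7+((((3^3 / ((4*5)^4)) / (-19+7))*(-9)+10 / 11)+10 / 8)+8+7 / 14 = 124320891 / 7040000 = 17.66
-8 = -8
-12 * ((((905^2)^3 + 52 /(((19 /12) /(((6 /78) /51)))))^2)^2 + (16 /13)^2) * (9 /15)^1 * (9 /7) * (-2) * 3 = 5060508016400518061267303000000000000000000000000000000000000000000000000.00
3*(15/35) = 9/7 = 1.29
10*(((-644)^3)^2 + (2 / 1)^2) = 713370595531202600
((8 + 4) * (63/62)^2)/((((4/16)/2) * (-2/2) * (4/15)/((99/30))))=-1178793/961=-1226.63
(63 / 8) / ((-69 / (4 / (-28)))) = 3 / 184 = 0.02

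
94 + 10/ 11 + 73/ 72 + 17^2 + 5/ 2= 387.42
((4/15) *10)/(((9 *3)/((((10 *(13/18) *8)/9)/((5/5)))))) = 4160/6561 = 0.63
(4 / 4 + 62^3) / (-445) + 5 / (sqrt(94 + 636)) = -238329 / 445 + sqrt(730) / 146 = -535.39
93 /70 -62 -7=-4737 /70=-67.67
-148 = -148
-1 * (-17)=17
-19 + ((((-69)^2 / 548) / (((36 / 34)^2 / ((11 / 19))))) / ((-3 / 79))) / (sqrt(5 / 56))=-132853589 * sqrt(70) / 2811240-19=-414.39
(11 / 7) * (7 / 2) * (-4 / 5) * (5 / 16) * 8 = -11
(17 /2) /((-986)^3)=-1 /112774736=-0.00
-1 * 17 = -17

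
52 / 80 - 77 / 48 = -0.95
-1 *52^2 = -2704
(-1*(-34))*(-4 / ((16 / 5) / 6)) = -255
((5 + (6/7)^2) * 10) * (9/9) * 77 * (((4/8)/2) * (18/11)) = 1806.43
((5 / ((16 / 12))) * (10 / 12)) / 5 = 5 / 8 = 0.62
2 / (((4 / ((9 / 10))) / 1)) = 9 / 20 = 0.45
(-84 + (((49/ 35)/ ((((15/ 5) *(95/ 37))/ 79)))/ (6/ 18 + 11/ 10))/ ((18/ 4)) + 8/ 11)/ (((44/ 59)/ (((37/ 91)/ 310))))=-8943875431/ 62747009325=-0.14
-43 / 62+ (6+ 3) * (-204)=-113875 / 62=-1836.69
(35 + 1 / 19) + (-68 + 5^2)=-7.95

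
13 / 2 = 6.50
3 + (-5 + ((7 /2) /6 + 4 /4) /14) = -317 /168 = -1.89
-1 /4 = -0.25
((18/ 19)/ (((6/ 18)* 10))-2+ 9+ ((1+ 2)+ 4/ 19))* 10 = 1994/ 19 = 104.95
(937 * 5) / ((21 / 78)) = 17401.43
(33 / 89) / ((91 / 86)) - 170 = -1373992 / 8099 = -169.65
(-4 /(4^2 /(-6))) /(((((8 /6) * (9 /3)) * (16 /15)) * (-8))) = -45 /1024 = -0.04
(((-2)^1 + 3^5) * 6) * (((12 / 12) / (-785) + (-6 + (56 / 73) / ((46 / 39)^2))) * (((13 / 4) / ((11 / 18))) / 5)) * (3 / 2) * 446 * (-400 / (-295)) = -149590388868783408 / 19674009905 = -7603451.94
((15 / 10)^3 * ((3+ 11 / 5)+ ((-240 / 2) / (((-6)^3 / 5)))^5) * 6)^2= 11932048.71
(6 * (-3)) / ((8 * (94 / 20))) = -45 / 94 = -0.48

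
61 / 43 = 1.42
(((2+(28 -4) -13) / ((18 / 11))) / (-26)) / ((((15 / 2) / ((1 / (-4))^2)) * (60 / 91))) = -1001 / 259200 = -0.00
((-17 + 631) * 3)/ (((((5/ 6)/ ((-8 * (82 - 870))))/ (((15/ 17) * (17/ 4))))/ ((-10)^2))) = 5225385600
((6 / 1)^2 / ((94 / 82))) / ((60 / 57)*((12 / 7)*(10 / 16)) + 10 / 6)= 588924 / 52405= 11.24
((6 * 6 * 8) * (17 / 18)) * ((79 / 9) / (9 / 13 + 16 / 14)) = 1301.00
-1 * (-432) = 432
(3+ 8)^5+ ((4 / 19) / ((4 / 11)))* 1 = 3059980 / 19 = 161051.58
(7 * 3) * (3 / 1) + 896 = 959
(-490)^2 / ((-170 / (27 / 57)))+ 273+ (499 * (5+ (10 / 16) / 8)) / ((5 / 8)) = 9453217 / 2584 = 3658.37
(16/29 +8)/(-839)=-248/24331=-0.01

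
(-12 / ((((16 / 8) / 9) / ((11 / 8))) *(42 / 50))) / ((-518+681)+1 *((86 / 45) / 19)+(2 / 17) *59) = -3270375 / 6291236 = -0.52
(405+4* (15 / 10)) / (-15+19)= 411 / 4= 102.75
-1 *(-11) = 11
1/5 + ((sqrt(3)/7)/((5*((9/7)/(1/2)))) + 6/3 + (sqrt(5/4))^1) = sqrt(3)/90 + sqrt(5)/2 + 11/5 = 3.34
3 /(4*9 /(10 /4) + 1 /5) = 15 /73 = 0.21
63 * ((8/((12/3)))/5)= 126/5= 25.20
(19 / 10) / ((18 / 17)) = 323 / 180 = 1.79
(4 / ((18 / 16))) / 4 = 8 / 9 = 0.89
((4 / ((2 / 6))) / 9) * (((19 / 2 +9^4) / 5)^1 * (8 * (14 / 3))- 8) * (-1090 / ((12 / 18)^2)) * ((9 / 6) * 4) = -962395008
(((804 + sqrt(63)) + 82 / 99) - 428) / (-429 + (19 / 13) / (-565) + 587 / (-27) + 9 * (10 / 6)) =-411018855 / 475279409 - 594945 * sqrt(7) / 86414438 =-0.88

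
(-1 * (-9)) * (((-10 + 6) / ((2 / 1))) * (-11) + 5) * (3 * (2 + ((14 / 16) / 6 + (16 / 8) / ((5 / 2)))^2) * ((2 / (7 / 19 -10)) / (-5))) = 85531977 / 976000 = 87.64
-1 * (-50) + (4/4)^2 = 51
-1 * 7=-7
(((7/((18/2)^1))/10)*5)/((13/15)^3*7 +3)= 2625/51008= 0.05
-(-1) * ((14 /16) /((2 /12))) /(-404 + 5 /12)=-63 /4843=-0.01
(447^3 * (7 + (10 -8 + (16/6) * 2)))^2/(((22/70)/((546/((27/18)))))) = 20878965107801739453060/11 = 1898087737072885404823.64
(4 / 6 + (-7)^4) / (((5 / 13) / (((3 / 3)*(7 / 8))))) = 131131 / 24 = 5463.79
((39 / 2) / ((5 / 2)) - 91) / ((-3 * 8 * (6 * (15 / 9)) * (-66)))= -13 / 2475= -0.01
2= 2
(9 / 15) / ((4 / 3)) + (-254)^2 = 1290329 / 20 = 64516.45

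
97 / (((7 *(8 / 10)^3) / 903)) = 1564125 / 64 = 24439.45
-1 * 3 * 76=-228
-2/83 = -0.02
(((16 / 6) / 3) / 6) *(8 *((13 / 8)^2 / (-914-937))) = -169 / 99954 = -0.00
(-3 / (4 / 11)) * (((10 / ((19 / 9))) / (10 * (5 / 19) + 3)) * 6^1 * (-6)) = 26730 / 107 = 249.81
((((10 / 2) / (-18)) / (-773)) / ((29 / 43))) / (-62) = -215 / 25017372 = -0.00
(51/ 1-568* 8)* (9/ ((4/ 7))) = -283059/ 4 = -70764.75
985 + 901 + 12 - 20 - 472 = 1406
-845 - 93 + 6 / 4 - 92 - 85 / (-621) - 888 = -2380123 / 1242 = -1916.36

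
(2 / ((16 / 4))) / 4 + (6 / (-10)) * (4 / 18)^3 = 1151 / 9720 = 0.12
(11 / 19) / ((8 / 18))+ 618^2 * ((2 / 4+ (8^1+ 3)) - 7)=130618107 / 76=1718659.30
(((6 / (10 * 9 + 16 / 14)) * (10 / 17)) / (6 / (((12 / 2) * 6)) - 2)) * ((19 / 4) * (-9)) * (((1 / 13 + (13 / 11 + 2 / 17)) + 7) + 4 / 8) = 2324651805 / 290032886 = 8.02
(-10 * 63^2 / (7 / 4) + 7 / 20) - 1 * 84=-455273 / 20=-22763.65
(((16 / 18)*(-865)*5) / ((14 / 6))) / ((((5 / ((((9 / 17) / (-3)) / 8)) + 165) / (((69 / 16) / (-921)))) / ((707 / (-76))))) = 2009395 / 1726568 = 1.16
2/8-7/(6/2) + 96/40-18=-1061/60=-17.68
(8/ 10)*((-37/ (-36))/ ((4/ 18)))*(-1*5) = -37/ 2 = -18.50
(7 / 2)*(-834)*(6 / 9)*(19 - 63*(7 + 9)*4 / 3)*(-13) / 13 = -2578450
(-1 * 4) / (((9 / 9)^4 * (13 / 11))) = -44 / 13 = -3.38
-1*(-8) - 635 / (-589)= 9.08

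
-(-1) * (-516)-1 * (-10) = -506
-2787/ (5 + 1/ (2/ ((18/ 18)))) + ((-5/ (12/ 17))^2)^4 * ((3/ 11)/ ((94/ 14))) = 256906.10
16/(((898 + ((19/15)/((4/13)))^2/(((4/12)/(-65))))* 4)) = -960/577597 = -0.00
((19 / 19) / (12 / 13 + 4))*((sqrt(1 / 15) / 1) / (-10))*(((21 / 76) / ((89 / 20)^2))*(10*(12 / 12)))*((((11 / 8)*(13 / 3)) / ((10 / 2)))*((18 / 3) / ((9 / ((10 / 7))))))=-9295*sqrt(15) / 43343712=-0.00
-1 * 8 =-8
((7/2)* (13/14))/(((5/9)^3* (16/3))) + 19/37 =1203947/296000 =4.07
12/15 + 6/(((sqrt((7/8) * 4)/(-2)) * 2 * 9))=0.44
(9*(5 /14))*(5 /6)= 75 /28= 2.68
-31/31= -1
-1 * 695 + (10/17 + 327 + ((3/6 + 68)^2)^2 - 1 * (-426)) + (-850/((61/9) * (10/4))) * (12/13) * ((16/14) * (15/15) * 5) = 33242857938623/1509872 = 22017004.05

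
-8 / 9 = -0.89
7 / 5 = 1.40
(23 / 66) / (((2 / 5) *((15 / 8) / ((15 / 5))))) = 46 / 33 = 1.39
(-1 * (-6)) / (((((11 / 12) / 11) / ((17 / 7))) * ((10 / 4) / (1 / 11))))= 2448 / 385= 6.36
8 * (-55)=-440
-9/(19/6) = -54/19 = -2.84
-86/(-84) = 43/42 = 1.02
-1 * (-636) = 636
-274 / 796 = -0.34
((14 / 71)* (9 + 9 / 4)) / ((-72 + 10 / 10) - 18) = -315 / 12638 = -0.02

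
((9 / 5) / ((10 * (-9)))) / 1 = -1 / 50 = -0.02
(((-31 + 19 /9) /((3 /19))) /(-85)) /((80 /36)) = 247 /255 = 0.97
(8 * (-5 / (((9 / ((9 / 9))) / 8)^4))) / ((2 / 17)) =-1392640 / 6561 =-212.26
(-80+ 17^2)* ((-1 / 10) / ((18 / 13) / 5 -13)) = 2717 / 1654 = 1.64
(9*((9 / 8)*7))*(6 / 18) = 189 / 8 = 23.62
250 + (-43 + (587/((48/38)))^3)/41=1387456180145/566784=2447945.21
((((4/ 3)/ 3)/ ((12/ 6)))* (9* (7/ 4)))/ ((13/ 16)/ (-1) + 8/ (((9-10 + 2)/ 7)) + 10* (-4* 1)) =56/ 243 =0.23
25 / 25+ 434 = 435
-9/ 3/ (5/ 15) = -9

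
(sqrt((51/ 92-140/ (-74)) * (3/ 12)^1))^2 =8327/ 13616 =0.61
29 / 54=0.54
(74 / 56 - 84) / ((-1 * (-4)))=-20.67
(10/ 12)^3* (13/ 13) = 0.58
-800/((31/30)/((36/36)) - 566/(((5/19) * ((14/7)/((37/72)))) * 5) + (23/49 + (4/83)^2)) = 486087840000/66242944129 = 7.34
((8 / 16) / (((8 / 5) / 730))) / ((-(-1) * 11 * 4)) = 1825 / 352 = 5.18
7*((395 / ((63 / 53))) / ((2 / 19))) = 397765 / 18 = 22098.06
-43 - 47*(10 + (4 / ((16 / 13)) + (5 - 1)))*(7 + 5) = -9772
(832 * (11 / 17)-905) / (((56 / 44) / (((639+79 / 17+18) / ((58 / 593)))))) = -114329899508 / 58667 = -1948794.03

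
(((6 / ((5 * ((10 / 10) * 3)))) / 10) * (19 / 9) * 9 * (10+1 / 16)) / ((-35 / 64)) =-1748 / 125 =-13.98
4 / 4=1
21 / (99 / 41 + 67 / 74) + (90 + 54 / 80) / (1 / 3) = 16021839 / 57560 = 278.35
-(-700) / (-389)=-700 / 389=-1.80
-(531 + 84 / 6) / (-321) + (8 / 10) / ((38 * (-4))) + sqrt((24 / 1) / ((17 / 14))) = 103229 / 60990 + 4 * sqrt(357) / 17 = 6.14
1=1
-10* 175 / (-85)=350 / 17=20.59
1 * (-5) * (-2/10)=1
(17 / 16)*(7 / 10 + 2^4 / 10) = 2.44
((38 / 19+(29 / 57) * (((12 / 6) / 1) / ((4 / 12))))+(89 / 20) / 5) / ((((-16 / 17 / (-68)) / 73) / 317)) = 75511373959 / 7600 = 9935707.10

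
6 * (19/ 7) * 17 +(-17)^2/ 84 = 23545/ 84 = 280.30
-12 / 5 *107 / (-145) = 1284 / 725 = 1.77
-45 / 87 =-15 / 29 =-0.52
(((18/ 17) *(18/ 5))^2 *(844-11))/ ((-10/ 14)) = -36006768/ 2125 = -16944.36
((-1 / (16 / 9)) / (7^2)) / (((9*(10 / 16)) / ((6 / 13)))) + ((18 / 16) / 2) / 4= 28473 / 203840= 0.14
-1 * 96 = -96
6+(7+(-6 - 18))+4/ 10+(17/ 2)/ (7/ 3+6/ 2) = -1441/ 160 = -9.01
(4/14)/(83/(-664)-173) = -16/9695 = -0.00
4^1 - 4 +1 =1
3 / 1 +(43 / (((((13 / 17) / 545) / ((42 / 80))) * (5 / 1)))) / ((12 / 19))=10603547 / 2080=5097.86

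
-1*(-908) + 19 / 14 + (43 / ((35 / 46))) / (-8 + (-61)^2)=909.37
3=3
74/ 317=0.23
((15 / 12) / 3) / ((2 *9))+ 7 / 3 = 509 / 216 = 2.36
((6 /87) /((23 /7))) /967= 14 /644989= 0.00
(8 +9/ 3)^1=11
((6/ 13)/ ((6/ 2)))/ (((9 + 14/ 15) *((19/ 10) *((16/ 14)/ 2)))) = 525/ 36803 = 0.01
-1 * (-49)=49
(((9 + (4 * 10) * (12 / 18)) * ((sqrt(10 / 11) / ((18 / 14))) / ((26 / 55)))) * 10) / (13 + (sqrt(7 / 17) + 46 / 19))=-6759725 * sqrt(13090) / 511374006 + 1772115275 * sqrt(110) / 511374006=34.83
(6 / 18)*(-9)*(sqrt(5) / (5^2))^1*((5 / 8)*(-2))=3*sqrt(5) / 20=0.34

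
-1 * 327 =-327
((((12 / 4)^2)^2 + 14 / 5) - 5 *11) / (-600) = -6 / 125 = -0.05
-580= -580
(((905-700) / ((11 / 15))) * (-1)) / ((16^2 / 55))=-15375 / 256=-60.06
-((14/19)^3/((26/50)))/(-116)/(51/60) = 0.01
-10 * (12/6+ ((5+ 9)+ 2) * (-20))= 3180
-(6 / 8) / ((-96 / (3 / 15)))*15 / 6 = 1 / 256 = 0.00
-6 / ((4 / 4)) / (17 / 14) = -84 / 17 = -4.94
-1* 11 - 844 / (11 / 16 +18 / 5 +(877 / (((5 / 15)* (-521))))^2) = -25443344893 / 646877143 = -39.33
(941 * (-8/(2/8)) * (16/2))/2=-120448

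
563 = 563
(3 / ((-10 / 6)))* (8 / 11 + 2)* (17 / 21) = -306 / 77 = -3.97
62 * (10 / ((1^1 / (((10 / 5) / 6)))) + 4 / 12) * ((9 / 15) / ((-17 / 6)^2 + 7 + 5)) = 24552 / 3605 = 6.81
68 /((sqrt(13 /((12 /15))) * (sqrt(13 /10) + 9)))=-136 * sqrt(2) /797 + 2448 * sqrt(65) /10361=1.66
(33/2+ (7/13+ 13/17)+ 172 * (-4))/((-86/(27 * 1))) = 186003/884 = 210.41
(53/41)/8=53/328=0.16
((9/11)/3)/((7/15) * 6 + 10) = 15/704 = 0.02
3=3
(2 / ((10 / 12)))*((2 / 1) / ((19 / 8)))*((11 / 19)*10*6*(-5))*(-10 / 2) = 633600 / 361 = 1755.12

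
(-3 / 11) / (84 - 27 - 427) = 3 / 4070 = 0.00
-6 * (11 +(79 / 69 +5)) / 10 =-1183 / 115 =-10.29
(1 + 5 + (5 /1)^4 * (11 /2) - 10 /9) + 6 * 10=63043 /18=3502.39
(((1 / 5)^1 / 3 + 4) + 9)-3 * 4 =1.07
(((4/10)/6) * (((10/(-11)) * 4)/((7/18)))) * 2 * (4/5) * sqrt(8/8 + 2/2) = -384 * sqrt(2)/385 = -1.41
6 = 6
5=5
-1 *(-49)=49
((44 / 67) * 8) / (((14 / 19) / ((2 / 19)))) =0.75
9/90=1/10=0.10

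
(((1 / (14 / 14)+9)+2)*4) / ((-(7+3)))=-24 / 5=-4.80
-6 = -6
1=1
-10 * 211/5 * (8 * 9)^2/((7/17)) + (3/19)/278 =-196437664491/36974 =-5312859.43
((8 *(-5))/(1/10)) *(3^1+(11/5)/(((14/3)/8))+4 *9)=-119760/7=-17108.57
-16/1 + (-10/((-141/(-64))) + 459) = 61823/141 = 438.46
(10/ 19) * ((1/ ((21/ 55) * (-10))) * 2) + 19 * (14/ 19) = 13.72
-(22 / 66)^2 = -1 / 9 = -0.11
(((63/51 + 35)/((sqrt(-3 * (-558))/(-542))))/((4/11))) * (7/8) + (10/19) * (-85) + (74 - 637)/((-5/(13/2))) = 130561/190 - 1606759 * sqrt(186)/18972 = -467.87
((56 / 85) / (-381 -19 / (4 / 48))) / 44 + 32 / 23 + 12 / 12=4473929 / 1870935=2.39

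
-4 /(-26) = 2 /13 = 0.15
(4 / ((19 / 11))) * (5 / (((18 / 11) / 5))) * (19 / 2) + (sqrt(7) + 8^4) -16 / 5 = sqrt(7) + 199301 / 45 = 4431.56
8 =8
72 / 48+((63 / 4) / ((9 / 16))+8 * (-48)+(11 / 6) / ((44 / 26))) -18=-4457 / 12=-371.42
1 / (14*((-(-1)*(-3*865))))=-1 / 36330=-0.00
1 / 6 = 0.17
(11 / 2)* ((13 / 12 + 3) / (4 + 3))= 77 / 24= 3.21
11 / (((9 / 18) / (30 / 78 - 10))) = -2750 / 13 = -211.54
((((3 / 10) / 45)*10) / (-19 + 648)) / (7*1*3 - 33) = -0.00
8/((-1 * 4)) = -2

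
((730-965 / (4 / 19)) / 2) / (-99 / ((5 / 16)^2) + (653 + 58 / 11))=5.42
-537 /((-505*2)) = 0.53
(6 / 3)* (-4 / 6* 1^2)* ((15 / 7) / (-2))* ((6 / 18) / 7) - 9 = -8.93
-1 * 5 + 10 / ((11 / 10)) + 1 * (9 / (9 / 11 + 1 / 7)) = 10953 / 814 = 13.46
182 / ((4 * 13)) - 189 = -185.50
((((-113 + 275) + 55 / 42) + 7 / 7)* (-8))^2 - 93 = 761939803 / 441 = 1727754.66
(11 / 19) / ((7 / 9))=99 / 133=0.74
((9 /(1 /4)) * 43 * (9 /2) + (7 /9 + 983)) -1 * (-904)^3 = 6648940924 /9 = 738771213.78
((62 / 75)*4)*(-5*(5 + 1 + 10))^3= -5079040 / 3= -1693013.33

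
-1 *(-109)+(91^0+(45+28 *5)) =295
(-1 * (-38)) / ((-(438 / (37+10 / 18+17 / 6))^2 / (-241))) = 2420134291 / 31078728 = 77.87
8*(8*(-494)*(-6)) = 189696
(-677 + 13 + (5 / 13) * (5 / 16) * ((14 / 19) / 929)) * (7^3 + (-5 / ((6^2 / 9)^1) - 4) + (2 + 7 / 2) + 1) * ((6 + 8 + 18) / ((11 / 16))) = -10639451.56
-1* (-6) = 6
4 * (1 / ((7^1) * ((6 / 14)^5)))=9604 / 243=39.52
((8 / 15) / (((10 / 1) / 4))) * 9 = 48 / 25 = 1.92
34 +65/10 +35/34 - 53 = -195/17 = -11.47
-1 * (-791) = 791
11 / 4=2.75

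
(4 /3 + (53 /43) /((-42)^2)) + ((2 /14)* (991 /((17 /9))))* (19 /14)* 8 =1051022725 /1289484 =815.07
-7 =-7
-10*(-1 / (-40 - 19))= -10 / 59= -0.17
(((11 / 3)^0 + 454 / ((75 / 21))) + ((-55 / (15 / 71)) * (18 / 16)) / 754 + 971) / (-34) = -165688721 / 5127200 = -32.32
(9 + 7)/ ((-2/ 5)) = -40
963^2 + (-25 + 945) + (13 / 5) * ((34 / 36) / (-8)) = 668367859 / 720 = 928288.69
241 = 241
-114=-114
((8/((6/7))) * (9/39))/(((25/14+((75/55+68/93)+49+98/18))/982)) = 1181393136/32577883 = 36.26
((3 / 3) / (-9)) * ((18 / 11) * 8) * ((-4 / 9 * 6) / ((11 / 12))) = 4.23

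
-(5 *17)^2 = -7225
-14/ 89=-0.16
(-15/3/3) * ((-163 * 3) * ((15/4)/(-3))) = -4075/4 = -1018.75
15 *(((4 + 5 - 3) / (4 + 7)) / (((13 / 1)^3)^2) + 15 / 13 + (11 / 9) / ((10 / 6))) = 1502994154 / 53094899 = 28.31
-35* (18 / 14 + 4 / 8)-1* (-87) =49 / 2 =24.50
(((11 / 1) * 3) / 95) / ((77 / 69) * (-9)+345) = 253 / 243960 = 0.00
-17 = -17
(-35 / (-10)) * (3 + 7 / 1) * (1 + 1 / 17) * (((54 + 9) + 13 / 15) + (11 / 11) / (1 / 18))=51576 / 17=3033.88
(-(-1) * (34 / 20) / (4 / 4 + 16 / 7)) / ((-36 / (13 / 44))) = -1547 / 364320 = -0.00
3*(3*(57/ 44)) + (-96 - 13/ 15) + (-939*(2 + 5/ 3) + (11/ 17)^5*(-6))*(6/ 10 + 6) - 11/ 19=-406204818043039/ 17805006780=-22814.08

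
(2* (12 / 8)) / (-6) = -1 / 2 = -0.50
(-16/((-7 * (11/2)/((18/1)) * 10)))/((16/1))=0.05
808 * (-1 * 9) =-7272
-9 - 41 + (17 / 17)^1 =-49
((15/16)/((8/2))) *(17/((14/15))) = 3825/896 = 4.27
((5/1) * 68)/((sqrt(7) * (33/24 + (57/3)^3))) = 2720 * sqrt(7)/384181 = 0.02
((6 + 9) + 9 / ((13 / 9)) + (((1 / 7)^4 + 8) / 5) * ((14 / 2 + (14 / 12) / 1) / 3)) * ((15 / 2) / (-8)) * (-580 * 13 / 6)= 70899055 / 2352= 30144.16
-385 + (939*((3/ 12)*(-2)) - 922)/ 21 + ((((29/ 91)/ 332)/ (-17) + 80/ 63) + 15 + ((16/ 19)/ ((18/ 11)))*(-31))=-450.95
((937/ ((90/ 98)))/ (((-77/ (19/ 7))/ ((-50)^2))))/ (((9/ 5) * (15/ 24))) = -71212000/ 891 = -79923.68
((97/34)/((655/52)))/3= 2522/33405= 0.08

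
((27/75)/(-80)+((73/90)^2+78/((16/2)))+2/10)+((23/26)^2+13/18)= 331497419/27378000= 12.11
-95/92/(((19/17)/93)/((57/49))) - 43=-644429/4508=-142.95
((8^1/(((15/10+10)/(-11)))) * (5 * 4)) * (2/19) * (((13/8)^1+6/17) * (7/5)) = -331408/7429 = -44.61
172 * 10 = 1720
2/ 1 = 2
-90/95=-18/19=-0.95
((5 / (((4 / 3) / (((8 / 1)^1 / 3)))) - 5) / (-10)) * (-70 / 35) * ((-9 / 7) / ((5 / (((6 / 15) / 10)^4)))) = -9 / 13671875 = -0.00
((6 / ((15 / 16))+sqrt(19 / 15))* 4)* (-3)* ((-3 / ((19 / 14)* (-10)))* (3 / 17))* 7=-169344 / 8075 - 1764* sqrt(285) / 8075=-24.66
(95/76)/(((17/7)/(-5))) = -175/68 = -2.57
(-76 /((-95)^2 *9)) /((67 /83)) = -0.00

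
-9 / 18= -1 / 2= -0.50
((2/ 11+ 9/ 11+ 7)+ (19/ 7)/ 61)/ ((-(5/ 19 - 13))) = 0.63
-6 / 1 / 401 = -6 / 401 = -0.01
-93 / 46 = -2.02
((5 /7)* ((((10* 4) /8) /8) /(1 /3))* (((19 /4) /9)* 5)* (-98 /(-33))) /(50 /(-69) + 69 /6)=382375 /392568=0.97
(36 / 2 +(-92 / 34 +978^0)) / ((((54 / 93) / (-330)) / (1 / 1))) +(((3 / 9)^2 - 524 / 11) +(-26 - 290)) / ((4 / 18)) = -12225709 / 1122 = -10896.35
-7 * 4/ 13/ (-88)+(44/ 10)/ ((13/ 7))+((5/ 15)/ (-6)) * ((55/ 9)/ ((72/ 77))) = 16934911/ 8339760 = 2.03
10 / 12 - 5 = -25 / 6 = -4.17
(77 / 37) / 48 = 77 / 1776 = 0.04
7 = 7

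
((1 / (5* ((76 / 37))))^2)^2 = 1874161 / 20851360000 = 0.00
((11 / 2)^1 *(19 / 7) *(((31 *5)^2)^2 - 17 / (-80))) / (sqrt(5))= 3853541506.25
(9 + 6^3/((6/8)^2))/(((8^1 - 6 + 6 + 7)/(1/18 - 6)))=-14017/90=-155.74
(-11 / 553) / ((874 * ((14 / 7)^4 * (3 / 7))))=-11 / 3314208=-0.00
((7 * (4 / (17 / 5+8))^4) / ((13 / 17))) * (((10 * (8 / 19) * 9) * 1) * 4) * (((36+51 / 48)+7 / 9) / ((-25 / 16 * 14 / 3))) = -94856192000 / 869110749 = -109.14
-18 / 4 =-9 / 2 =-4.50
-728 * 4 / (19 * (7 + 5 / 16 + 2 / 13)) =-605696 / 29507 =-20.53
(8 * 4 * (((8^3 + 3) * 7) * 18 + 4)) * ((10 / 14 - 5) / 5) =-12459648 / 7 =-1779949.71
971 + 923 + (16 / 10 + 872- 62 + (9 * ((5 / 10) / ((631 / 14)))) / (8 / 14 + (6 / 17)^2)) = 12019561789 / 4442240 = 2705.74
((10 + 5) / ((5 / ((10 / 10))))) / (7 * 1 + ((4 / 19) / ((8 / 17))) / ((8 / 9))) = 912 / 2281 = 0.40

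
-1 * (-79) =79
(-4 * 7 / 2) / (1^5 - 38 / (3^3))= 378 / 11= 34.36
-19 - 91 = -110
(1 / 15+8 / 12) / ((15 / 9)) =11 / 25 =0.44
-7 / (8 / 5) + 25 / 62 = -985 / 248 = -3.97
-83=-83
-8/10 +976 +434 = 7046/5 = 1409.20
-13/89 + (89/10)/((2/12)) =23698/445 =53.25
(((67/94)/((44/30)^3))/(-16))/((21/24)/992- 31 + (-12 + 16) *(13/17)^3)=34439515875/71246207899493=0.00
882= 882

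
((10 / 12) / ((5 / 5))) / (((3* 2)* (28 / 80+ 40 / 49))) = 1225 / 10287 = 0.12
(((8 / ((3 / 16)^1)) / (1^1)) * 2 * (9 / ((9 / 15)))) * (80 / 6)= 51200 / 3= 17066.67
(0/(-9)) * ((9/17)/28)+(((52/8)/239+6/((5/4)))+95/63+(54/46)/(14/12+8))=246210361/38094210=6.46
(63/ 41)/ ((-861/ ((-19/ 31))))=57/ 52111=0.00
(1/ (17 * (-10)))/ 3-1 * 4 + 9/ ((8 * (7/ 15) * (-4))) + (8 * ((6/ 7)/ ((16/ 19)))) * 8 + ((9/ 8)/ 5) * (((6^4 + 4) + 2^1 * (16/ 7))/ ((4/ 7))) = 32799059/ 57120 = 574.21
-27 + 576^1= 549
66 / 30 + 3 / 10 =2.50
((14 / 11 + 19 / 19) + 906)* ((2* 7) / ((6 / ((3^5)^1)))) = 5664897 / 11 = 514990.64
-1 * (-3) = 3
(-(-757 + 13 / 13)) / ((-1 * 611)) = -756 / 611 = -1.24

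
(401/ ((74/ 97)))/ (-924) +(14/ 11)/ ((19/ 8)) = -42851/ 1299144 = -0.03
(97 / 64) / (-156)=-97 / 9984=-0.01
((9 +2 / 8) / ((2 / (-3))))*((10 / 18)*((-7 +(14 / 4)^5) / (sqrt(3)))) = -3067855*sqrt(3) / 2304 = -2306.29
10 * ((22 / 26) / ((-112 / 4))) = -55 / 182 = -0.30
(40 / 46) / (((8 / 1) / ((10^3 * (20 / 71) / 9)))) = 50000 / 14697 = 3.40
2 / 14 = 1 / 7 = 0.14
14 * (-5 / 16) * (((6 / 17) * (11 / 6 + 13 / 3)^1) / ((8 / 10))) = -6475 / 544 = -11.90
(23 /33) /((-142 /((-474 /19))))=1817 /14839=0.12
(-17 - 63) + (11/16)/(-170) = -217611/2720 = -80.00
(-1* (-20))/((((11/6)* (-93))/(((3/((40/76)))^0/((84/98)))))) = -140/1023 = -0.14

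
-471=-471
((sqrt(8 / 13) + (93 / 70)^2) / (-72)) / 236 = -961 / 9251200-sqrt(26) / 110448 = -0.00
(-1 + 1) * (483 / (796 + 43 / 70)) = 0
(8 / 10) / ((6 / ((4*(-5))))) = -8 / 3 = -2.67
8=8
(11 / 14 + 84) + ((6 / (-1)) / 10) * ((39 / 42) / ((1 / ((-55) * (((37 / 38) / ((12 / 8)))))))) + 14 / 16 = 112307 / 1064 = 105.55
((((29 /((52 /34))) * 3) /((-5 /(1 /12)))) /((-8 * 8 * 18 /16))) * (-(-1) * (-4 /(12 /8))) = -493 /14040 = -0.04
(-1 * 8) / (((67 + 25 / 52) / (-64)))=26624 / 3509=7.59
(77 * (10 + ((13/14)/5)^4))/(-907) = -2641414171/3111010000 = -0.85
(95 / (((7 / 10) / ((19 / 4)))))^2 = 81450625 / 196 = 415564.41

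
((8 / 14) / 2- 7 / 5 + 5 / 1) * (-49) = -952 / 5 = -190.40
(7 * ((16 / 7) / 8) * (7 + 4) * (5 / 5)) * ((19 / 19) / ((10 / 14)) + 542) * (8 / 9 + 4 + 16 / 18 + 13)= 10101806 / 45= 224484.58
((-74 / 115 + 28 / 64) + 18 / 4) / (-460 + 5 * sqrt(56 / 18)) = -71109 / 7614800-23703 * sqrt(7) / 350280800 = -0.01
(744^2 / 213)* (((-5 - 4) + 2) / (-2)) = 645792 / 71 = 9095.66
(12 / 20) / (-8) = -3 / 40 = -0.08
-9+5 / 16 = -8.69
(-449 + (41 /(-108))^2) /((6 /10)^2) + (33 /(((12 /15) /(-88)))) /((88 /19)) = -213161315 /104976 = -2030.57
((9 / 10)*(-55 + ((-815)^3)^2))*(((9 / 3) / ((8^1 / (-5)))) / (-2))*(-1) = -3956210770361272695 / 16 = -247263173147579543.44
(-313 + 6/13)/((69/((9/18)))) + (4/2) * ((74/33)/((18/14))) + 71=12827317/177606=72.22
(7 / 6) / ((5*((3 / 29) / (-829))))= -168287 / 90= -1869.86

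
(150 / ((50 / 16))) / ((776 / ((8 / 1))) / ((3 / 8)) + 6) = 72 / 397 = 0.18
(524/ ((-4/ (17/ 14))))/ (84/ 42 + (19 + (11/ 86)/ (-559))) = -53530399/ 7066801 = -7.57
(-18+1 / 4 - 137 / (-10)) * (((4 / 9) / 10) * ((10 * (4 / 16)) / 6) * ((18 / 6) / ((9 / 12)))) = -3 / 10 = -0.30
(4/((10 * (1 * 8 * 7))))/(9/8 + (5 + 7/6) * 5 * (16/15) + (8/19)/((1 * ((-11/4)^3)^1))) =0.00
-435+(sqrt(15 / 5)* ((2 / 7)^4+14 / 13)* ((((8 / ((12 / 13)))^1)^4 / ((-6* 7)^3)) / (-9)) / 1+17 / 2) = -426.48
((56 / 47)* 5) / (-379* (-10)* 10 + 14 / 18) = 2520 / 16032029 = 0.00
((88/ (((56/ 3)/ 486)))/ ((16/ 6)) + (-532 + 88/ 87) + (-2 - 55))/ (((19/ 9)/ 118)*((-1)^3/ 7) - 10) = -116929563/ 4312822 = -27.11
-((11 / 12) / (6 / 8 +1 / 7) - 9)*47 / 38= 14053 / 1425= 9.86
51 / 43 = 1.19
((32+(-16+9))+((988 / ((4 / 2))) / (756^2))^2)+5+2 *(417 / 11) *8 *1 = 571806776138747 / 898296848064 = 636.55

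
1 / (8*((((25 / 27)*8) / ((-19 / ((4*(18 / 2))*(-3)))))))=0.00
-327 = -327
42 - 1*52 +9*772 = 6938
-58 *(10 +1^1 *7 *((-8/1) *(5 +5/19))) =313780/19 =16514.74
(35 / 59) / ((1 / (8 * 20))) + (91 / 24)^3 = 121875089 / 815616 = 149.43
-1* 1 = -1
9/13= 0.69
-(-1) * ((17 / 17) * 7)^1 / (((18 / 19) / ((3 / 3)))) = 133 / 18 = 7.39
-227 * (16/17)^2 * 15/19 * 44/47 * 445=-66133.34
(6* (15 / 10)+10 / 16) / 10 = 77 / 80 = 0.96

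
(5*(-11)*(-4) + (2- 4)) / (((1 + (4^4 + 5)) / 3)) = 327 / 131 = 2.50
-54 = -54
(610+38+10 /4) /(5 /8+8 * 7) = 5204 /453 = 11.49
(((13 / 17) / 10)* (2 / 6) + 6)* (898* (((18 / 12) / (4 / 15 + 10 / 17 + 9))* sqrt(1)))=591333 / 718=823.58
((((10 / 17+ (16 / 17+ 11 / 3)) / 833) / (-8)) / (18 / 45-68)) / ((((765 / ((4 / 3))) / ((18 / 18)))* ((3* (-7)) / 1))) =-265 / 276817698612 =-0.00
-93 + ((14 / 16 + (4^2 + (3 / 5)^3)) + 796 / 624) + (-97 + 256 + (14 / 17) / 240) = 9322893 / 110500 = 84.37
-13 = -13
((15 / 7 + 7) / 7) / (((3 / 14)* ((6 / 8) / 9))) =512 / 7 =73.14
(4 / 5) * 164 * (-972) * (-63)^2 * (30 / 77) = -2169224064 / 11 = -197202187.64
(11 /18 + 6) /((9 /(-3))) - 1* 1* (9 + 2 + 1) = -767 /54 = -14.20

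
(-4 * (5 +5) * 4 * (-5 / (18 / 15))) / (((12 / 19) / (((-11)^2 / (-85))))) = -229900 / 153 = -1502.61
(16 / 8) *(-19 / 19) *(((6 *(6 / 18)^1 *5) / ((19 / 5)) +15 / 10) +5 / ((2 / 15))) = -1582 / 19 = -83.26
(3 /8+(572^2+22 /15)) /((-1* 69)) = -39262301 /8280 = -4741.82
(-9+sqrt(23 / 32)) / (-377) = 9 / 377 - sqrt(46) / 3016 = 0.02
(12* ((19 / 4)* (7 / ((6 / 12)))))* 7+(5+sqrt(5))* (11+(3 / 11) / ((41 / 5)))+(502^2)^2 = 4976* sqrt(5) / 451+28641215767382 / 451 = 63506021681.84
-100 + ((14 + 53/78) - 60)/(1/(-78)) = 3435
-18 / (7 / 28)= -72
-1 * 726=-726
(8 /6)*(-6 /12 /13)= -2 /39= -0.05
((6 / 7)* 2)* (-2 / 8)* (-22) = 66 / 7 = 9.43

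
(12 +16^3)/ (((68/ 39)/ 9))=360477/ 17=21204.53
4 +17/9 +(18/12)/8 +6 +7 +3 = 3179/144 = 22.08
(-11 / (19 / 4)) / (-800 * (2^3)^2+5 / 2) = 88 / 1945505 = 0.00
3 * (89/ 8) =267/ 8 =33.38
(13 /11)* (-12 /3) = -52 /11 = -4.73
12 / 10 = 6 / 5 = 1.20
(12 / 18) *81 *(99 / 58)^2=264627 / 1682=157.33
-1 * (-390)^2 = -152100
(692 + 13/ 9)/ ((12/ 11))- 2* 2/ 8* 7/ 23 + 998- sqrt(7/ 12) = 4057627/ 2484- sqrt(21)/ 6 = 1632.74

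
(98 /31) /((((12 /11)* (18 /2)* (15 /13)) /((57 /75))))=133133 /627750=0.21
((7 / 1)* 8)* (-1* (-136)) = 7616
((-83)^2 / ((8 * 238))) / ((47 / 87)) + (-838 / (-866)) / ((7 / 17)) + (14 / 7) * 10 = 1125542031 / 38748304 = 29.05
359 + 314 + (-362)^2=131717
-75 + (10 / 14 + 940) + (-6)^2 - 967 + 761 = 4870 / 7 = 695.71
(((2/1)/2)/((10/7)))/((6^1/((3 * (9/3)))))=21/20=1.05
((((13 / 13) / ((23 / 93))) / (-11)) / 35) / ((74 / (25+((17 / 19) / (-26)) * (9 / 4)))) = -11253 / 3181360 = -0.00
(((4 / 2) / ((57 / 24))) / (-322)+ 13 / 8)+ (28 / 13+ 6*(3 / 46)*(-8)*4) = -2782261 / 318136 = -8.75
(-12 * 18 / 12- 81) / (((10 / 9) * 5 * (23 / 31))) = -27621 / 1150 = -24.02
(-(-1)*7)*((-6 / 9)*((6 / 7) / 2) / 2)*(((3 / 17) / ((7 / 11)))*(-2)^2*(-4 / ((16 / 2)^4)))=33 / 30464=0.00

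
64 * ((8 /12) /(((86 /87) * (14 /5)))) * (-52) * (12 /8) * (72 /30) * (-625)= 542880000 /301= 1803588.04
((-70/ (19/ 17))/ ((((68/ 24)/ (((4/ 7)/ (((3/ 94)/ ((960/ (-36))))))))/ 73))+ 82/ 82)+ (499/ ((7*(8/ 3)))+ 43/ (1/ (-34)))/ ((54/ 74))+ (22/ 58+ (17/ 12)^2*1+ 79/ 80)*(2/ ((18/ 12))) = 118565541557/ 154280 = 768508.83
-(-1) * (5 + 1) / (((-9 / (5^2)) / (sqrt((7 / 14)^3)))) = -25 * sqrt(2) / 6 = -5.89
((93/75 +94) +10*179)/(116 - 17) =47131/2475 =19.04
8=8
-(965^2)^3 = -807539696082015625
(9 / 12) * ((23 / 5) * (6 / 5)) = 207 / 50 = 4.14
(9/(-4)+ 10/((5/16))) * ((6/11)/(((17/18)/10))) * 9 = 17010/11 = 1546.36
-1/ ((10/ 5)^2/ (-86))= 43/ 2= 21.50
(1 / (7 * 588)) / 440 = 1 / 1811040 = 0.00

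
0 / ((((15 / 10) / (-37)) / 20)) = 0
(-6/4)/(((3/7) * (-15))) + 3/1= 97/30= 3.23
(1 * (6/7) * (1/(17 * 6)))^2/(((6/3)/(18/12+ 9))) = 0.00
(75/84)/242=25/6776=0.00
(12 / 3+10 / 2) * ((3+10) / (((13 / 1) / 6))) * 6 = 324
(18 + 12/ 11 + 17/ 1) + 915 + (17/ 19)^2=3779961/ 3971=951.89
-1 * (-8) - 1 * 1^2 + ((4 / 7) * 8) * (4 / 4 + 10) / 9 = 793 / 63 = 12.59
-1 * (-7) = 7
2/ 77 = 0.03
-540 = -540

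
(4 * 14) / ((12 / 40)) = 560 / 3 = 186.67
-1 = -1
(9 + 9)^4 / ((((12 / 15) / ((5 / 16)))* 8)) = 164025 / 32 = 5125.78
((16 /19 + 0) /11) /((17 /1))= 16 /3553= 0.00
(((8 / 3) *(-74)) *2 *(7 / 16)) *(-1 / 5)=518 / 15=34.53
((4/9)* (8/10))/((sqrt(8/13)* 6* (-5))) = -2* sqrt(26)/675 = -0.02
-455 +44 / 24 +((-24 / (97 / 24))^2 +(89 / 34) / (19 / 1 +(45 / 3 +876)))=-364972147847 / 873343380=-417.90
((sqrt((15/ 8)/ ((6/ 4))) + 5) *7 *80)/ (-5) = -560 - 56 *sqrt(5) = -685.22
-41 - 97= -138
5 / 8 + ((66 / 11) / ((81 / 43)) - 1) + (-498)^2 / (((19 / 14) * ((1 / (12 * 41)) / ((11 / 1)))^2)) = 21966256381042957 / 4104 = 5352401652300.92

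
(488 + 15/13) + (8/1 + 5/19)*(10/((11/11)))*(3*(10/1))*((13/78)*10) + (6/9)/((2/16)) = 3427915/741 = 4626.07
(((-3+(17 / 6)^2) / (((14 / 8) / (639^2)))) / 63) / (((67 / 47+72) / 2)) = 85767574 / 169099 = 507.20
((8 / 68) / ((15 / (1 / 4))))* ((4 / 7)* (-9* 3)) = -0.03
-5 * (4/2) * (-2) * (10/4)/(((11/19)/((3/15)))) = 190/11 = 17.27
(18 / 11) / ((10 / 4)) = 36 / 55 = 0.65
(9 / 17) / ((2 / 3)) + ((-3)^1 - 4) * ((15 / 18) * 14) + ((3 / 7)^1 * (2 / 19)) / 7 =-7679207 / 94962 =-80.87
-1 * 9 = -9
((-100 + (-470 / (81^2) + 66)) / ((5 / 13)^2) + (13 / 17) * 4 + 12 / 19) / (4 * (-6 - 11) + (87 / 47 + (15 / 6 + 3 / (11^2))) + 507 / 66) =1066941493574 / 263363952825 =4.05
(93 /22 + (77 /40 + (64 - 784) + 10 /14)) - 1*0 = -713.13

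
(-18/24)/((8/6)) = -9/16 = -0.56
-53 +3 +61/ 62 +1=-48.02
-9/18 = -1/2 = -0.50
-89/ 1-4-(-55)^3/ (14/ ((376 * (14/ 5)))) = 12511307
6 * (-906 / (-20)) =1359 / 5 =271.80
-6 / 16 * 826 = -1239 / 4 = -309.75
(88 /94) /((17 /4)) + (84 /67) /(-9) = 13004 /160599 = 0.08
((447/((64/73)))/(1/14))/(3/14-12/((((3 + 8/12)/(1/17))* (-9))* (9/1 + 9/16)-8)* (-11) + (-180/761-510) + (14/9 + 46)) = -941358587012991/60993024929168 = -15.43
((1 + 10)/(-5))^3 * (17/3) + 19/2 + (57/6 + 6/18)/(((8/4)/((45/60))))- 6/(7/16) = -2556349/42000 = -60.87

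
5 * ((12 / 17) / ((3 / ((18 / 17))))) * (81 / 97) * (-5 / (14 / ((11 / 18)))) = -44550 / 196231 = -0.23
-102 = -102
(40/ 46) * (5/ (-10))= -10/ 23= -0.43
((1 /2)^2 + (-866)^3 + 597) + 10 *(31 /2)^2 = -2597835585 /4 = -649458896.25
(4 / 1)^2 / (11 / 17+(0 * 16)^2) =272 / 11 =24.73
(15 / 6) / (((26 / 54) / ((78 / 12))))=135 / 4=33.75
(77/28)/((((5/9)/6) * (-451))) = -0.07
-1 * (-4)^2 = -16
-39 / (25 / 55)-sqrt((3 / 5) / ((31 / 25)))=-429 / 5-sqrt(465) / 31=-86.50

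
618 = 618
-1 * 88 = -88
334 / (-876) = -167 / 438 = -0.38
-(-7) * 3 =21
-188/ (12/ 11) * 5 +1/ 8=-20677/ 24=-861.54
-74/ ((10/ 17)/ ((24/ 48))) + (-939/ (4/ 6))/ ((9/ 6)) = -10019/ 10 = -1001.90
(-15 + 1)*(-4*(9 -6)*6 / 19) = 1008 / 19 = 53.05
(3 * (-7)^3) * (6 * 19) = -117306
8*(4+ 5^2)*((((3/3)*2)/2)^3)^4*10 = 2320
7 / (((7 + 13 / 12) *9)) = 28 / 291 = 0.10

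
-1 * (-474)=474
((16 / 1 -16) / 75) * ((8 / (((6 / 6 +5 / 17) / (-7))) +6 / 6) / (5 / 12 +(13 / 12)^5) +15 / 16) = 0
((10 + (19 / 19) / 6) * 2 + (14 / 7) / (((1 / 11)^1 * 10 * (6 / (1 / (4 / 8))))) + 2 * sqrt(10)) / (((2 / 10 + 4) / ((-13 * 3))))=-4108 / 21 - 130 * sqrt(10) / 7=-254.35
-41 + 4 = -37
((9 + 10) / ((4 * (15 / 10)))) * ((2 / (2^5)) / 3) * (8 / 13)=19 / 468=0.04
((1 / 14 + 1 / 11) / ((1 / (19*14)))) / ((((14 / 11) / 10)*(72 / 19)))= 45125 / 504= 89.53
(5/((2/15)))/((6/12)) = 75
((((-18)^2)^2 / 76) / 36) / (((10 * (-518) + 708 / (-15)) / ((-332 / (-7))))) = -11205 / 32186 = -0.35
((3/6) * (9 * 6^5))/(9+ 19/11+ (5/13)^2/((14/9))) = 910701792/281663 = 3233.30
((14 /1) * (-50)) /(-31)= 700 /31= 22.58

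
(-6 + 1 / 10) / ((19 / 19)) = -59 / 10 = -5.90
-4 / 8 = -1 / 2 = -0.50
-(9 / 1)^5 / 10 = -59049 / 10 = -5904.90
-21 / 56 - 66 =-531 / 8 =-66.38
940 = 940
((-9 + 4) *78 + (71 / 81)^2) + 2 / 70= -89374654 / 229635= -389.20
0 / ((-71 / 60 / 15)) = 0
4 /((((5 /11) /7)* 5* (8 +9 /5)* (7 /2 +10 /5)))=8 /35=0.23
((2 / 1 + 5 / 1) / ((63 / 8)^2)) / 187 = 64 / 106029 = 0.00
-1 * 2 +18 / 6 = 1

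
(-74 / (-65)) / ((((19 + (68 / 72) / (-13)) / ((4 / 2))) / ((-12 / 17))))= -31968 / 376465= -0.08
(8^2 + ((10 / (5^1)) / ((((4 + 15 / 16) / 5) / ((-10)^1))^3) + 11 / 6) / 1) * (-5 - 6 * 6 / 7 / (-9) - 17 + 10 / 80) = 7097454766835 / 165661104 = 42843.22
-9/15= -3/5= -0.60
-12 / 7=-1.71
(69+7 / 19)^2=1737124 / 361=4811.98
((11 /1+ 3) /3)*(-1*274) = -3836 /3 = -1278.67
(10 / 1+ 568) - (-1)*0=578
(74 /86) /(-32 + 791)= 37 /32637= 0.00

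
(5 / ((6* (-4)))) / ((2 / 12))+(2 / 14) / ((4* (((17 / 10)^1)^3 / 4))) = -167955 / 137564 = -1.22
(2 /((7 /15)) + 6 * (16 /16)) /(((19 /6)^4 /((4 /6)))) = 62208 /912247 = 0.07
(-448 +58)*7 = -2730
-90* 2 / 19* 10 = -1800 / 19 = -94.74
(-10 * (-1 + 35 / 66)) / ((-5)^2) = 31 / 165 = 0.19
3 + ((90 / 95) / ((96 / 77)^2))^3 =2970220569145 / 920599396352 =3.23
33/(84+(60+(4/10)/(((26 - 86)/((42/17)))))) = 1275/5563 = 0.23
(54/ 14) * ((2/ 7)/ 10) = 27/ 245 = 0.11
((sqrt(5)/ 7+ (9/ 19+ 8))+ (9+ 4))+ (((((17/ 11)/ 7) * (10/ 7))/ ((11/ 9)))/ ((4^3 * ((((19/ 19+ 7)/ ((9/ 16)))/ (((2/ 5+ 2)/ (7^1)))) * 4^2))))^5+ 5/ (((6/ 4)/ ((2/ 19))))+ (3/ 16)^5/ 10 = sqrt(5)/ 7+ 904248910399538739370639576009877077974874509991/ 41432582928499968125221961016559016843799429120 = 22.14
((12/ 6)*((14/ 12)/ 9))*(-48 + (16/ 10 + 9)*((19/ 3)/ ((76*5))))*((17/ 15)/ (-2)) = 1707293/ 243000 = 7.03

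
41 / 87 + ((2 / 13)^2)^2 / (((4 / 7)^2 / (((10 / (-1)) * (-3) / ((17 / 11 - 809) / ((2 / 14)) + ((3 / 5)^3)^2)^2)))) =1105115747159641020066611 / 2345001699370798201593327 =0.47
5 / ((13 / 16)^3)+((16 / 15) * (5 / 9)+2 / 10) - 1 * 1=2703284 / 296595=9.11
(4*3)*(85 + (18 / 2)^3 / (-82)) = 37446 / 41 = 913.32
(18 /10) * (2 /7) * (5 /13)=18 /91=0.20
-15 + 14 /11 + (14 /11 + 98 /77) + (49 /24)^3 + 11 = 8.33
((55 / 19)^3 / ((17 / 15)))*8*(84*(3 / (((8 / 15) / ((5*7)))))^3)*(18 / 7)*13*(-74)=-126628027668720703125 / 466412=-271493931692839.60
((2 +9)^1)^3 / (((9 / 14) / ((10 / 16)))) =46585 / 36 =1294.03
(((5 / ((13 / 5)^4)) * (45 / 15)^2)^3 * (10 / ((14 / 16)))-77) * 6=-64667296348603554 / 163086595857367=-396.52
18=18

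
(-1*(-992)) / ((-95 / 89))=-88288 / 95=-929.35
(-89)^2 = 7921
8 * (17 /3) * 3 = 136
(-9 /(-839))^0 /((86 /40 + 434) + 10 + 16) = 20 /9243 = 0.00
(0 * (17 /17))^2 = 0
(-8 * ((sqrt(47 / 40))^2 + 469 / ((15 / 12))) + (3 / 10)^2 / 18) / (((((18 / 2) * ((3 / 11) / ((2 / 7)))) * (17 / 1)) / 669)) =-164132683 / 11900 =-13792.66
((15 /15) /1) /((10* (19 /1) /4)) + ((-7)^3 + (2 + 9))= -31538 /95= -331.98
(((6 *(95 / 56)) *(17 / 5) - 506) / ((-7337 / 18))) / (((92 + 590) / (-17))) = -2019447 / 70053676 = -0.03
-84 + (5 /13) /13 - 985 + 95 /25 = -900069 /845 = -1065.17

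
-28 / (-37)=28 / 37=0.76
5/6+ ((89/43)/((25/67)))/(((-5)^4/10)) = 0.92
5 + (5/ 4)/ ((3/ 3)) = 25/ 4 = 6.25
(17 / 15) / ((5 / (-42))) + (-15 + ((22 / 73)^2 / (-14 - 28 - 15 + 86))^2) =-14640224521053 / 597073017025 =-24.52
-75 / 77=-0.97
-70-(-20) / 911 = -63750 / 911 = -69.98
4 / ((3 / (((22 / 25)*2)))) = 176 / 75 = 2.35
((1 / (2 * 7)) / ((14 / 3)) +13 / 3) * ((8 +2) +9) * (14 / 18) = 48583 / 756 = 64.26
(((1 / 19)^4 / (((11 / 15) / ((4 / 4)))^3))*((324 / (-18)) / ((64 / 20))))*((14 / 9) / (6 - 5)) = -118125 / 693829004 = -0.00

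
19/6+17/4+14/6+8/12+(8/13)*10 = 2585/156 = 16.57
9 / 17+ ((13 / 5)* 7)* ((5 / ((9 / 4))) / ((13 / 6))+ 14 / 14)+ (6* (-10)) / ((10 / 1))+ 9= 10301 / 255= 40.40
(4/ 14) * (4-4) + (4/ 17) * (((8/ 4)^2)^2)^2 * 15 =15360/ 17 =903.53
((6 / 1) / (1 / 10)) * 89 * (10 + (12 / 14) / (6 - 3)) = 384480 / 7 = 54925.71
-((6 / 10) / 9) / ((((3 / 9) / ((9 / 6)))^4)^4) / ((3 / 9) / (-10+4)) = 5559060566555523 / 163840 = 33929813028.29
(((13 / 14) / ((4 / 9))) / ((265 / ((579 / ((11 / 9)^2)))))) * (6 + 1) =5487183 / 256520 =21.39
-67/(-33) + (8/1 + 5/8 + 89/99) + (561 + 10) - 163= 419.55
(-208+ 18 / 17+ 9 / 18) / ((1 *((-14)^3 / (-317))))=-2225023 / 93296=-23.85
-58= -58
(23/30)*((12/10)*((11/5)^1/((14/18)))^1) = 2277/875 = 2.60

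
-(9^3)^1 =-729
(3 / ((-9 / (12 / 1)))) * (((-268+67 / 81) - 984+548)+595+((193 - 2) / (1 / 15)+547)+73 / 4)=-1076353 / 81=-13288.31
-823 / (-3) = 823 / 3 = 274.33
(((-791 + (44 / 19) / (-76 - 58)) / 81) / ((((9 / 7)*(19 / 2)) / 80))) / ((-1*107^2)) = 0.01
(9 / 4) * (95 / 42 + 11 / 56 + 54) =4065 / 32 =127.03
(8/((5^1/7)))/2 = 28/5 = 5.60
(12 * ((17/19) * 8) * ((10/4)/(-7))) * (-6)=24480/133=184.06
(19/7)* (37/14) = 7.17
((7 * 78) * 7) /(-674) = -1911 /337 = -5.67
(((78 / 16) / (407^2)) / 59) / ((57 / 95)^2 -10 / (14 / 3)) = -175 / 625490624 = -0.00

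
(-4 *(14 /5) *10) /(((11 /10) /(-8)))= 8960 /11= 814.55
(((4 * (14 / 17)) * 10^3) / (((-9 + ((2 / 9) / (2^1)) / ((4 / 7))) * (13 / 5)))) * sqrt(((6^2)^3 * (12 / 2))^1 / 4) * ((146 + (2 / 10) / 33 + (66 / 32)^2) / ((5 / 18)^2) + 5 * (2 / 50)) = -74131240.58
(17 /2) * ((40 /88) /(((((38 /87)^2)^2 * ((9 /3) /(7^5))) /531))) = 14486364302495715 /45872992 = 315792880.97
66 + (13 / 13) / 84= 5545 / 84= 66.01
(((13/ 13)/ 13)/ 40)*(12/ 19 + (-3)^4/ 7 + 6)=2421/ 69160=0.04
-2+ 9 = 7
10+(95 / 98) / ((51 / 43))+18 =144029 / 4998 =28.82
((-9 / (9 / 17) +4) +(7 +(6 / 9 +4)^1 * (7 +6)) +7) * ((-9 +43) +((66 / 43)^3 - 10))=135399280 / 79507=1702.99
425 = 425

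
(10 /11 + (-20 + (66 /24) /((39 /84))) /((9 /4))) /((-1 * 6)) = 1147 /1287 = 0.89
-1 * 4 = -4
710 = 710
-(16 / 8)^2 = -4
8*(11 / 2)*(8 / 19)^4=180224 / 130321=1.38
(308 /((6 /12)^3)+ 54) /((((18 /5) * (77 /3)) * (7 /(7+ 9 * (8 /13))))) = 48.81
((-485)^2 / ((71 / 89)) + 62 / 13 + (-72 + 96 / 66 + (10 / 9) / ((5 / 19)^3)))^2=453701189014030481969641 / 5218597580625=86939293939.52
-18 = -18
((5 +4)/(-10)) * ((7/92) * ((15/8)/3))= -63/1472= -0.04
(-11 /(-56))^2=121 /3136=0.04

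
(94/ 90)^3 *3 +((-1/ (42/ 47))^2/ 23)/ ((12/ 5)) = 1884561961/ 547722000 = 3.44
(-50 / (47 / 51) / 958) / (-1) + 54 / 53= 1283277 / 1193189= 1.08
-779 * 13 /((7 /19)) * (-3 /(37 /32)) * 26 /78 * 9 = 55414944 /259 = 213957.31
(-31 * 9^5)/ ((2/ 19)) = -34779861/ 2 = -17389930.50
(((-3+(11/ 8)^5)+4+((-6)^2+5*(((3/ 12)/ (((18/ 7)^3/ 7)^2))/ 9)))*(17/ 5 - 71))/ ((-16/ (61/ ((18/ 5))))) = 3002.38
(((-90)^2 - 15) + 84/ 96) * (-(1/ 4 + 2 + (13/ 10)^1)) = -4592777/ 160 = -28704.86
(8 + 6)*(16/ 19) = 224/ 19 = 11.79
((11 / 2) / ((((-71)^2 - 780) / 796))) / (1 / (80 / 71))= 350240 / 302531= 1.16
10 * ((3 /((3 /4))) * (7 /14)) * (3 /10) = 6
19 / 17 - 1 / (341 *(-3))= 19454 / 17391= 1.12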